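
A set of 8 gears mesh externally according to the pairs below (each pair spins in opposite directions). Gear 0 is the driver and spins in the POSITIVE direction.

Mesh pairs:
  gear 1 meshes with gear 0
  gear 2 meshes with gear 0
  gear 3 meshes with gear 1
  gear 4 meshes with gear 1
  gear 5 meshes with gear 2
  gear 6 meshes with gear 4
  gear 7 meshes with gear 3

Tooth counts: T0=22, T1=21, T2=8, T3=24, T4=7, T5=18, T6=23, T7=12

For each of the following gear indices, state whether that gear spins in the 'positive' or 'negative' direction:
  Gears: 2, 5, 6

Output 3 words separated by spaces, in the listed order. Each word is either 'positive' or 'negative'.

Gear 0 (driver): positive (depth 0)
  gear 1: meshes with gear 0 -> depth 1 -> negative (opposite of gear 0)
  gear 2: meshes with gear 0 -> depth 1 -> negative (opposite of gear 0)
  gear 3: meshes with gear 1 -> depth 2 -> positive (opposite of gear 1)
  gear 4: meshes with gear 1 -> depth 2 -> positive (opposite of gear 1)
  gear 5: meshes with gear 2 -> depth 2 -> positive (opposite of gear 2)
  gear 6: meshes with gear 4 -> depth 3 -> negative (opposite of gear 4)
  gear 7: meshes with gear 3 -> depth 3 -> negative (opposite of gear 3)
Queried indices 2, 5, 6 -> negative, positive, negative

Answer: negative positive negative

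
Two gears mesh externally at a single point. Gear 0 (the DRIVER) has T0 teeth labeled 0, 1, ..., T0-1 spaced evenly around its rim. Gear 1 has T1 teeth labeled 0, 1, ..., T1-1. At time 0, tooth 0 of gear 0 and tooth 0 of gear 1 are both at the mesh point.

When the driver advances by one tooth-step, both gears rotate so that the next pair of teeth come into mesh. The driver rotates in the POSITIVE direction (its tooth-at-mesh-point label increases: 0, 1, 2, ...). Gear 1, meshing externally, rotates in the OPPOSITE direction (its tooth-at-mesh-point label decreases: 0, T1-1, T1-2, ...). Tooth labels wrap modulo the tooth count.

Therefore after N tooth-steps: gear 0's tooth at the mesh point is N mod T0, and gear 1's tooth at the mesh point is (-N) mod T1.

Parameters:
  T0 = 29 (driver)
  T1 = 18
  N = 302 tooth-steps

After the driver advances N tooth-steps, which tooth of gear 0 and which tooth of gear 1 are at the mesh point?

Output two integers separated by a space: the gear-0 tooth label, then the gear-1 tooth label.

Answer: 12 4

Derivation:
Gear 0 (driver, T0=29): tooth at mesh = N mod T0
  302 = 10 * 29 + 12, so 302 mod 29 = 12
  gear 0 tooth = 12
Gear 1 (driven, T1=18): tooth at mesh = (-N) mod T1
  302 = 16 * 18 + 14, so 302 mod 18 = 14
  (-302) mod 18 = (-14) mod 18 = 18 - 14 = 4
Mesh after 302 steps: gear-0 tooth 12 meets gear-1 tooth 4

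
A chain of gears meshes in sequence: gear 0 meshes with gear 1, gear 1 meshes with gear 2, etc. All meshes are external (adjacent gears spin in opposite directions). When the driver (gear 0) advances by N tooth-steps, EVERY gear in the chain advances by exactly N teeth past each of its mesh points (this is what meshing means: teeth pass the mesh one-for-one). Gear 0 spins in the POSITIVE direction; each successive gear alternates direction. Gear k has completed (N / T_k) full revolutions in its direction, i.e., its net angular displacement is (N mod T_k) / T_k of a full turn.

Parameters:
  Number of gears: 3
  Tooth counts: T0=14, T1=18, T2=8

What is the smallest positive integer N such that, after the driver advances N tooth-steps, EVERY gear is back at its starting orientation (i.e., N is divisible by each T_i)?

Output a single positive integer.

Answer: 504

Derivation:
Gear k returns to start when N is a multiple of T_k.
All gears at start simultaneously when N is a common multiple of [14, 18, 8]; the smallest such N is lcm(14, 18, 8).
Start: lcm = T0 = 14
Fold in T1=18: gcd(14, 18) = 2; lcm(14, 18) = 14 * 18 / 2 = 252 / 2 = 126
Fold in T2=8: gcd(126, 8) = 2; lcm(126, 8) = 126 * 8 / 2 = 1008 / 2 = 504
Full cycle length = 504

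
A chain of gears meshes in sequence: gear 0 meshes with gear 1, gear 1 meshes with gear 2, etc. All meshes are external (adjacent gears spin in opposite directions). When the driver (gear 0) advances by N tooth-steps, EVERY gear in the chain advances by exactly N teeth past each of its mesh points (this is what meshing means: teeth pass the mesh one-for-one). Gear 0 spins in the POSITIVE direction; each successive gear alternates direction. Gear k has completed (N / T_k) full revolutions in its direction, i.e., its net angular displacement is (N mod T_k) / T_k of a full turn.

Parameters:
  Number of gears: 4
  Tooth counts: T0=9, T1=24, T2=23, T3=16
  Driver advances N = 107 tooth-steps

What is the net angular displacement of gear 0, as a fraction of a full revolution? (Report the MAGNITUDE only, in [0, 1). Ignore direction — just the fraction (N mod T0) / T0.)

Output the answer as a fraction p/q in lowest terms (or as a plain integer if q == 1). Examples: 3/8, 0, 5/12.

Answer: 8/9

Derivation:
Chain of 4 gears, tooth counts: [9, 24, 23, 16]
  gear 0: T0=9, direction=positive, advance = 107 mod 9 = 8 teeth = 8/9 turn
  gear 1: T1=24, direction=negative, advance = 107 mod 24 = 11 teeth = 11/24 turn
  gear 2: T2=23, direction=positive, advance = 107 mod 23 = 15 teeth = 15/23 turn
  gear 3: T3=16, direction=negative, advance = 107 mod 16 = 11 teeth = 11/16 turn
Gear 0: 107 mod 9 = 8
Fraction = 8 / 9 = 8/9 (gcd(8,9)=1) = 8/9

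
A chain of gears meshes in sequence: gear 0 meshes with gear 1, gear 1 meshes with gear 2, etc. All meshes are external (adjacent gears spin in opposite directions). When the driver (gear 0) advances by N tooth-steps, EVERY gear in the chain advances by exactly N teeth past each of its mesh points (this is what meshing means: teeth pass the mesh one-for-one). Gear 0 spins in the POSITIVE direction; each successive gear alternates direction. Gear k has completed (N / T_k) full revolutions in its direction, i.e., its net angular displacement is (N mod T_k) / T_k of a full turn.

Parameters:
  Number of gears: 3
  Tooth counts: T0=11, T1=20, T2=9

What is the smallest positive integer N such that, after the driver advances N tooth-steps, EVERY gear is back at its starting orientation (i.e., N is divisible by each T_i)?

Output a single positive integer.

Gear k returns to start when N is a multiple of T_k.
All gears at start simultaneously when N is a common multiple of [11, 20, 9]; the smallest such N is lcm(11, 20, 9).
Start: lcm = T0 = 11
Fold in T1=20: gcd(11, 20) = 1; lcm(11, 20) = 11 * 20 / 1 = 220 / 1 = 220
Fold in T2=9: gcd(220, 9) = 1; lcm(220, 9) = 220 * 9 / 1 = 1980 / 1 = 1980
Full cycle length = 1980

Answer: 1980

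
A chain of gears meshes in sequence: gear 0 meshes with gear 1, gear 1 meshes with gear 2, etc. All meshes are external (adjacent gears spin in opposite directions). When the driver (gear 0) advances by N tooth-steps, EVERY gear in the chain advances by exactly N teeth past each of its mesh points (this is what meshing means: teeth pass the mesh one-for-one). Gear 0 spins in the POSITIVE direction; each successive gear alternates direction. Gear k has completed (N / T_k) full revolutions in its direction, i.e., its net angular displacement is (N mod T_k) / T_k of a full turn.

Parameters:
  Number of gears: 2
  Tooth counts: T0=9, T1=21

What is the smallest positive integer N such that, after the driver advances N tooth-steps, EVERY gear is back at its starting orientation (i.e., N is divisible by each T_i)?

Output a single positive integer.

Gear k returns to start when N is a multiple of T_k.
All gears at start simultaneously when N is a common multiple of [9, 21]; the smallest such N is lcm(9, 21).
Start: lcm = T0 = 9
Fold in T1=21: gcd(9, 21) = 3; lcm(9, 21) = 9 * 21 / 3 = 189 / 3 = 63
Full cycle length = 63

Answer: 63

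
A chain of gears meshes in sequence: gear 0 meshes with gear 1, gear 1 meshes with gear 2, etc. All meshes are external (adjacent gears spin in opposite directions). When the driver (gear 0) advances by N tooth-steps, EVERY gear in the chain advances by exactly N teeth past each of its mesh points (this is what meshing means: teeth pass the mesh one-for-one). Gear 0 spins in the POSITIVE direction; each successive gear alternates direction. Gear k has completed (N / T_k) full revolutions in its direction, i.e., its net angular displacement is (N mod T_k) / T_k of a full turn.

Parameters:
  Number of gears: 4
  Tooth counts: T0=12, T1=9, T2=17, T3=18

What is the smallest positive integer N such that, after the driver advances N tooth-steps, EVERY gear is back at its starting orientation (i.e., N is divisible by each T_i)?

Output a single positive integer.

Gear k returns to start when N is a multiple of T_k.
All gears at start simultaneously when N is a common multiple of [12, 9, 17, 18]; the smallest such N is lcm(12, 9, 17, 18).
Start: lcm = T0 = 12
Fold in T1=9: gcd(12, 9) = 3; lcm(12, 9) = 12 * 9 / 3 = 108 / 3 = 36
Fold in T2=17: gcd(36, 17) = 1; lcm(36, 17) = 36 * 17 / 1 = 612 / 1 = 612
Fold in T3=18: gcd(612, 18) = 18; lcm(612, 18) = 612 * 18 / 18 = 11016 / 18 = 612
Full cycle length = 612

Answer: 612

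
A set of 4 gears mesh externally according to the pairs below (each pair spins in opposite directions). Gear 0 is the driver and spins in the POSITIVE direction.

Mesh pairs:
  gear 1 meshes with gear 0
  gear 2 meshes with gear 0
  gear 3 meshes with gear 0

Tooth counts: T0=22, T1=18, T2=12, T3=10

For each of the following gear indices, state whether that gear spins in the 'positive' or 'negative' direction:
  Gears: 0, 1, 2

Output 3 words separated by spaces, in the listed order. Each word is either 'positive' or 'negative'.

Gear 0 (driver): positive (depth 0)
  gear 1: meshes with gear 0 -> depth 1 -> negative (opposite of gear 0)
  gear 2: meshes with gear 0 -> depth 1 -> negative (opposite of gear 0)
  gear 3: meshes with gear 0 -> depth 1 -> negative (opposite of gear 0)
Queried indices 0, 1, 2 -> positive, negative, negative

Answer: positive negative negative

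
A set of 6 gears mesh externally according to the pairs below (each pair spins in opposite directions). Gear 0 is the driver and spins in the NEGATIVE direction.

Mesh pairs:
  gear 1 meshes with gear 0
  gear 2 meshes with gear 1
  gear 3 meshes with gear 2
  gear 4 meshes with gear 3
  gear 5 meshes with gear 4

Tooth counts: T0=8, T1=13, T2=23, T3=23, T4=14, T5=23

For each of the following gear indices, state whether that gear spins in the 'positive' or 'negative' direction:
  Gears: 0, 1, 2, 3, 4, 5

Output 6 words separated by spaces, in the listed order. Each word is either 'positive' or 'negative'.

Gear 0 (driver): negative (depth 0)
  gear 1: meshes with gear 0 -> depth 1 -> positive (opposite of gear 0)
  gear 2: meshes with gear 1 -> depth 2 -> negative (opposite of gear 1)
  gear 3: meshes with gear 2 -> depth 3 -> positive (opposite of gear 2)
  gear 4: meshes with gear 3 -> depth 4 -> negative (opposite of gear 3)
  gear 5: meshes with gear 4 -> depth 5 -> positive (opposite of gear 4)
Queried indices 0, 1, 2, 3, 4, 5 -> negative, positive, negative, positive, negative, positive

Answer: negative positive negative positive negative positive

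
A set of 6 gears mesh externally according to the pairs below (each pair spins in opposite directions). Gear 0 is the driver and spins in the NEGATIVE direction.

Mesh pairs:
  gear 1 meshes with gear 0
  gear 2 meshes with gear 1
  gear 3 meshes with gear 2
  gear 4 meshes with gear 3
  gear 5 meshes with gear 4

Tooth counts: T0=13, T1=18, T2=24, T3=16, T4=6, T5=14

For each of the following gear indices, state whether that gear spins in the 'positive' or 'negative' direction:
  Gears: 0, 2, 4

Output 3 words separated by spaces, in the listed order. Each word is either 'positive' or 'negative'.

Gear 0 (driver): negative (depth 0)
  gear 1: meshes with gear 0 -> depth 1 -> positive (opposite of gear 0)
  gear 2: meshes with gear 1 -> depth 2 -> negative (opposite of gear 1)
  gear 3: meshes with gear 2 -> depth 3 -> positive (opposite of gear 2)
  gear 4: meshes with gear 3 -> depth 4 -> negative (opposite of gear 3)
  gear 5: meshes with gear 4 -> depth 5 -> positive (opposite of gear 4)
Queried indices 0, 2, 4 -> negative, negative, negative

Answer: negative negative negative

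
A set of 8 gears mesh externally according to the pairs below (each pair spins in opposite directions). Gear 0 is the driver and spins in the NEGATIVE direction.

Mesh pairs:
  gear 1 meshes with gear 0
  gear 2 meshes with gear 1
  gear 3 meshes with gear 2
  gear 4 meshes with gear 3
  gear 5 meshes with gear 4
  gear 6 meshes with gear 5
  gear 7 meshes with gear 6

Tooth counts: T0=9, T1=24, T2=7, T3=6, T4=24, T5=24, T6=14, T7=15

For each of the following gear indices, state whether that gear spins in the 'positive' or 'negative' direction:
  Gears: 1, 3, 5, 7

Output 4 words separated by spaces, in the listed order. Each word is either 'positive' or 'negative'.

Gear 0 (driver): negative (depth 0)
  gear 1: meshes with gear 0 -> depth 1 -> positive (opposite of gear 0)
  gear 2: meshes with gear 1 -> depth 2 -> negative (opposite of gear 1)
  gear 3: meshes with gear 2 -> depth 3 -> positive (opposite of gear 2)
  gear 4: meshes with gear 3 -> depth 4 -> negative (opposite of gear 3)
  gear 5: meshes with gear 4 -> depth 5 -> positive (opposite of gear 4)
  gear 6: meshes with gear 5 -> depth 6 -> negative (opposite of gear 5)
  gear 7: meshes with gear 6 -> depth 7 -> positive (opposite of gear 6)
Queried indices 1, 3, 5, 7 -> positive, positive, positive, positive

Answer: positive positive positive positive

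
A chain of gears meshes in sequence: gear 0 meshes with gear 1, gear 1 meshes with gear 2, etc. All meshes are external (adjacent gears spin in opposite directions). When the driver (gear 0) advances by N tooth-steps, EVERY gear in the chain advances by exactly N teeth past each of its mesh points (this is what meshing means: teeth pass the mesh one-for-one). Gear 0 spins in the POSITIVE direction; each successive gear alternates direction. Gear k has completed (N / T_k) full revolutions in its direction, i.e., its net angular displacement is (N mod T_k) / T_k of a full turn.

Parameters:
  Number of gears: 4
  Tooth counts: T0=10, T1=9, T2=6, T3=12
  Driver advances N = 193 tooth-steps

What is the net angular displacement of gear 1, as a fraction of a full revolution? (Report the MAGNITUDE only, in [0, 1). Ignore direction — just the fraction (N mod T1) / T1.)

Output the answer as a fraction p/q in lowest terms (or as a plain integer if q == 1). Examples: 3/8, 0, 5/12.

Chain of 4 gears, tooth counts: [10, 9, 6, 12]
  gear 0: T0=10, direction=positive, advance = 193 mod 10 = 3 teeth = 3/10 turn
  gear 1: T1=9, direction=negative, advance = 193 mod 9 = 4 teeth = 4/9 turn
  gear 2: T2=6, direction=positive, advance = 193 mod 6 = 1 teeth = 1/6 turn
  gear 3: T3=12, direction=negative, advance = 193 mod 12 = 1 teeth = 1/12 turn
Gear 1: 193 mod 9 = 4
Fraction = 4 / 9 = 4/9 (gcd(4,9)=1) = 4/9

Answer: 4/9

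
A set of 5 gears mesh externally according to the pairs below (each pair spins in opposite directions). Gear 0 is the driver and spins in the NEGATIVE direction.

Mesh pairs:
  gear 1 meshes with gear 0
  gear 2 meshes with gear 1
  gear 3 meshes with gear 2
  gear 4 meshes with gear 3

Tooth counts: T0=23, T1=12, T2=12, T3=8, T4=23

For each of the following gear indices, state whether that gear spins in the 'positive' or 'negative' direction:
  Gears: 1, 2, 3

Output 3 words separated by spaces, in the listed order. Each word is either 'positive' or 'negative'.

Answer: positive negative positive

Derivation:
Gear 0 (driver): negative (depth 0)
  gear 1: meshes with gear 0 -> depth 1 -> positive (opposite of gear 0)
  gear 2: meshes with gear 1 -> depth 2 -> negative (opposite of gear 1)
  gear 3: meshes with gear 2 -> depth 3 -> positive (opposite of gear 2)
  gear 4: meshes with gear 3 -> depth 4 -> negative (opposite of gear 3)
Queried indices 1, 2, 3 -> positive, negative, positive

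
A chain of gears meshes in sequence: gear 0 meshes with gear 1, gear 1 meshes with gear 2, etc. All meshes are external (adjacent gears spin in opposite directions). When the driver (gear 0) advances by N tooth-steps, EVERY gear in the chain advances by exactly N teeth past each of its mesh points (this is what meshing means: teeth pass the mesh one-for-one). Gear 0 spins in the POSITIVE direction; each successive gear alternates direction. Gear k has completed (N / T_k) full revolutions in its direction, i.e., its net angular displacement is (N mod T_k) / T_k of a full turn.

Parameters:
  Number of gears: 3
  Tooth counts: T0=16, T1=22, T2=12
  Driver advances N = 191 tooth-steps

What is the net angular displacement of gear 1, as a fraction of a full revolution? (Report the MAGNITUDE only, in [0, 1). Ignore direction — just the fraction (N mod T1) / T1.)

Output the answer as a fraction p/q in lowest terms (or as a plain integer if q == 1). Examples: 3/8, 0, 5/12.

Chain of 3 gears, tooth counts: [16, 22, 12]
  gear 0: T0=16, direction=positive, advance = 191 mod 16 = 15 teeth = 15/16 turn
  gear 1: T1=22, direction=negative, advance = 191 mod 22 = 15 teeth = 15/22 turn
  gear 2: T2=12, direction=positive, advance = 191 mod 12 = 11 teeth = 11/12 turn
Gear 1: 191 mod 22 = 15
Fraction = 15 / 22 = 15/22 (gcd(15,22)=1) = 15/22

Answer: 15/22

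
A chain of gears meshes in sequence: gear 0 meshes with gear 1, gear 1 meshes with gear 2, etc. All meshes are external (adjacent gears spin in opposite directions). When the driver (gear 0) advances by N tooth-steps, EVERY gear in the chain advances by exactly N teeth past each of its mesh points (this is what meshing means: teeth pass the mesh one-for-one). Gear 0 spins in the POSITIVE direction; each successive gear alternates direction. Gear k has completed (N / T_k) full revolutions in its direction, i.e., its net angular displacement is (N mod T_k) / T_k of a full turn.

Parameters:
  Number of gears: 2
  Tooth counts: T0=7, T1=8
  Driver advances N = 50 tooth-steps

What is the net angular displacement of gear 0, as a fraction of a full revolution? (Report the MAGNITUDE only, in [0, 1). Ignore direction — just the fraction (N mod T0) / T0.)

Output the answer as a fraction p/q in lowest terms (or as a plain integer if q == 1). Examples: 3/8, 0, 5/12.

Chain of 2 gears, tooth counts: [7, 8]
  gear 0: T0=7, direction=positive, advance = 50 mod 7 = 1 teeth = 1/7 turn
  gear 1: T1=8, direction=negative, advance = 50 mod 8 = 2 teeth = 2/8 turn
Gear 0: 50 mod 7 = 1
Fraction = 1 / 7 = 1/7 (gcd(1,7)=1) = 1/7

Answer: 1/7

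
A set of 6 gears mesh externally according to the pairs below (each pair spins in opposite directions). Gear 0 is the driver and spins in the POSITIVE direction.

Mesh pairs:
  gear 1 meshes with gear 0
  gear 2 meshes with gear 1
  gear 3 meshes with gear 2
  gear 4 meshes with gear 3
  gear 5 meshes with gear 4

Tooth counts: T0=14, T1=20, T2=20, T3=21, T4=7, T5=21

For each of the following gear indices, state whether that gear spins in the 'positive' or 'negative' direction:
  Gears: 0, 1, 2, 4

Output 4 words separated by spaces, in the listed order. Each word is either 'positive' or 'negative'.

Answer: positive negative positive positive

Derivation:
Gear 0 (driver): positive (depth 0)
  gear 1: meshes with gear 0 -> depth 1 -> negative (opposite of gear 0)
  gear 2: meshes with gear 1 -> depth 2 -> positive (opposite of gear 1)
  gear 3: meshes with gear 2 -> depth 3 -> negative (opposite of gear 2)
  gear 4: meshes with gear 3 -> depth 4 -> positive (opposite of gear 3)
  gear 5: meshes with gear 4 -> depth 5 -> negative (opposite of gear 4)
Queried indices 0, 1, 2, 4 -> positive, negative, positive, positive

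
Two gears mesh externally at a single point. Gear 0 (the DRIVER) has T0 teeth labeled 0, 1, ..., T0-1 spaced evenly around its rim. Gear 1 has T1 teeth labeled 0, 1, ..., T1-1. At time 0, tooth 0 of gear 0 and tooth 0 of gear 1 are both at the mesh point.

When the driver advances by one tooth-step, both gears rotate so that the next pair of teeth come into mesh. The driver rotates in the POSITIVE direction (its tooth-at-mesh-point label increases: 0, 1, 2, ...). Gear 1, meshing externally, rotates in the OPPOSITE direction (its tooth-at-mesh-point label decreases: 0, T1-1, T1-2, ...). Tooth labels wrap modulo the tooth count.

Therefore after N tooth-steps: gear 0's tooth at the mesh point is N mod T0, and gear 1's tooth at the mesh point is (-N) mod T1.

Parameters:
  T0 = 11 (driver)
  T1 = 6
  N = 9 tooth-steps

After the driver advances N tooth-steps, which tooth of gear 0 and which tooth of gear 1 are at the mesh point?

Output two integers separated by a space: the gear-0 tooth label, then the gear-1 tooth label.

Answer: 9 3

Derivation:
Gear 0 (driver, T0=11): tooth at mesh = N mod T0
  9 = 0 * 11 + 9, so 9 mod 11 = 9
  gear 0 tooth = 9
Gear 1 (driven, T1=6): tooth at mesh = (-N) mod T1
  9 = 1 * 6 + 3, so 9 mod 6 = 3
  (-9) mod 6 = (-3) mod 6 = 6 - 3 = 3
Mesh after 9 steps: gear-0 tooth 9 meets gear-1 tooth 3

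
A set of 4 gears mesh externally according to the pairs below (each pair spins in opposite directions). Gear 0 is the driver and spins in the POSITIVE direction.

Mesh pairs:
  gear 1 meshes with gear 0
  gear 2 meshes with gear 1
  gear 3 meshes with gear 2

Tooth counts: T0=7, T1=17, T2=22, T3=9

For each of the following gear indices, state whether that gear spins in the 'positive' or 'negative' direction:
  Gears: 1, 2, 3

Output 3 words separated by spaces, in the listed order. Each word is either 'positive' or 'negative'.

Answer: negative positive negative

Derivation:
Gear 0 (driver): positive (depth 0)
  gear 1: meshes with gear 0 -> depth 1 -> negative (opposite of gear 0)
  gear 2: meshes with gear 1 -> depth 2 -> positive (opposite of gear 1)
  gear 3: meshes with gear 2 -> depth 3 -> negative (opposite of gear 2)
Queried indices 1, 2, 3 -> negative, positive, negative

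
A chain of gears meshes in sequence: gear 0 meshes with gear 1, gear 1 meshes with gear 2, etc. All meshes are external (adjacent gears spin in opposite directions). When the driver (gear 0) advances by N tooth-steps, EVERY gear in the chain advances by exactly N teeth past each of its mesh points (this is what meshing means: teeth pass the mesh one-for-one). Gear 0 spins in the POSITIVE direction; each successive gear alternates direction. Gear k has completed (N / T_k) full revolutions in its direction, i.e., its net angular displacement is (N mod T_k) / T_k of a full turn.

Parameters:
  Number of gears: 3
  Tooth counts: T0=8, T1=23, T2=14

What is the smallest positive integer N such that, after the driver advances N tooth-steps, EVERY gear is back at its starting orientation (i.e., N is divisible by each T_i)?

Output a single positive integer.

Gear k returns to start when N is a multiple of T_k.
All gears at start simultaneously when N is a common multiple of [8, 23, 14]; the smallest such N is lcm(8, 23, 14).
Start: lcm = T0 = 8
Fold in T1=23: gcd(8, 23) = 1; lcm(8, 23) = 8 * 23 / 1 = 184 / 1 = 184
Fold in T2=14: gcd(184, 14) = 2; lcm(184, 14) = 184 * 14 / 2 = 2576 / 2 = 1288
Full cycle length = 1288

Answer: 1288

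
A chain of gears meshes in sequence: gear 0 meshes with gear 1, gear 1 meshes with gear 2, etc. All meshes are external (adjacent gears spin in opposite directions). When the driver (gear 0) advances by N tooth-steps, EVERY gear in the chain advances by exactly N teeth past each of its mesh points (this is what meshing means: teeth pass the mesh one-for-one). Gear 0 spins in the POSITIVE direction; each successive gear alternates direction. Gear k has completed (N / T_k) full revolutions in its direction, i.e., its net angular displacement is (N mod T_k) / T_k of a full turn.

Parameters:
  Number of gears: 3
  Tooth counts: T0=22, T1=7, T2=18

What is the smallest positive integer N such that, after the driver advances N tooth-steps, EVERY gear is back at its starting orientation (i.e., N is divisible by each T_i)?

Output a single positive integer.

Answer: 1386

Derivation:
Gear k returns to start when N is a multiple of T_k.
All gears at start simultaneously when N is a common multiple of [22, 7, 18]; the smallest such N is lcm(22, 7, 18).
Start: lcm = T0 = 22
Fold in T1=7: gcd(22, 7) = 1; lcm(22, 7) = 22 * 7 / 1 = 154 / 1 = 154
Fold in T2=18: gcd(154, 18) = 2; lcm(154, 18) = 154 * 18 / 2 = 2772 / 2 = 1386
Full cycle length = 1386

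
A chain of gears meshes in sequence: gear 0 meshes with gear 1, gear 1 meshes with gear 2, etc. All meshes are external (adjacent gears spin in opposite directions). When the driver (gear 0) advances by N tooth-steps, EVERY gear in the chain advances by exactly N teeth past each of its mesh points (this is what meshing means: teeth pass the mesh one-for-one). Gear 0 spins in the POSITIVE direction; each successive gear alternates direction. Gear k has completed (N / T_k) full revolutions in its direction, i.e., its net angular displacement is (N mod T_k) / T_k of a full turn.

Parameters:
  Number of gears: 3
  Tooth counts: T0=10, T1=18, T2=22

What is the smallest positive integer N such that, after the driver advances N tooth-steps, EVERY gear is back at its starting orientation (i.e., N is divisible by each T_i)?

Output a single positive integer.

Gear k returns to start when N is a multiple of T_k.
All gears at start simultaneously when N is a common multiple of [10, 18, 22]; the smallest such N is lcm(10, 18, 22).
Start: lcm = T0 = 10
Fold in T1=18: gcd(10, 18) = 2; lcm(10, 18) = 10 * 18 / 2 = 180 / 2 = 90
Fold in T2=22: gcd(90, 22) = 2; lcm(90, 22) = 90 * 22 / 2 = 1980 / 2 = 990
Full cycle length = 990

Answer: 990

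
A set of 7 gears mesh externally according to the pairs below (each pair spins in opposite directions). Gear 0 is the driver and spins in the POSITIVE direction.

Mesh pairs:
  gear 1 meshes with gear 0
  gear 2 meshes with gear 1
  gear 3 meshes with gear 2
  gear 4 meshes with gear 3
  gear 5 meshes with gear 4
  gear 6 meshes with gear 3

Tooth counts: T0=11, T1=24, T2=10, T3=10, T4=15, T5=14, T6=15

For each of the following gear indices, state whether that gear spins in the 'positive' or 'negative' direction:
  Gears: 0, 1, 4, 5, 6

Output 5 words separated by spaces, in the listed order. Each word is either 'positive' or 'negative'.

Answer: positive negative positive negative positive

Derivation:
Gear 0 (driver): positive (depth 0)
  gear 1: meshes with gear 0 -> depth 1 -> negative (opposite of gear 0)
  gear 2: meshes with gear 1 -> depth 2 -> positive (opposite of gear 1)
  gear 3: meshes with gear 2 -> depth 3 -> negative (opposite of gear 2)
  gear 4: meshes with gear 3 -> depth 4 -> positive (opposite of gear 3)
  gear 5: meshes with gear 4 -> depth 5 -> negative (opposite of gear 4)
  gear 6: meshes with gear 3 -> depth 4 -> positive (opposite of gear 3)
Queried indices 0, 1, 4, 5, 6 -> positive, negative, positive, negative, positive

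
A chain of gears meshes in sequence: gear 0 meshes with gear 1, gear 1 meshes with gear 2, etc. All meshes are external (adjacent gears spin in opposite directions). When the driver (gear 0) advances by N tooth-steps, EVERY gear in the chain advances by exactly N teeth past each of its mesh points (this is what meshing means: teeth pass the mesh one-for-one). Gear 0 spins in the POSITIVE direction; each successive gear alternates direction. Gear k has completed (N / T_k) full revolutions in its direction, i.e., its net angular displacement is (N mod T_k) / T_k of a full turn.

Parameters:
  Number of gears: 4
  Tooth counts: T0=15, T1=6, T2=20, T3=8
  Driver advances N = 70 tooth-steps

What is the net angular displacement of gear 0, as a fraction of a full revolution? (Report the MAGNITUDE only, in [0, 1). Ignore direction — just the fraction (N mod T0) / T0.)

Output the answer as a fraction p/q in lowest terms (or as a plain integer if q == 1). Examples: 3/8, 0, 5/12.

Answer: 2/3

Derivation:
Chain of 4 gears, tooth counts: [15, 6, 20, 8]
  gear 0: T0=15, direction=positive, advance = 70 mod 15 = 10 teeth = 10/15 turn
  gear 1: T1=6, direction=negative, advance = 70 mod 6 = 4 teeth = 4/6 turn
  gear 2: T2=20, direction=positive, advance = 70 mod 20 = 10 teeth = 10/20 turn
  gear 3: T3=8, direction=negative, advance = 70 mod 8 = 6 teeth = 6/8 turn
Gear 0: 70 mod 15 = 10
Fraction = 10 / 15 = 2/3 (gcd(10,15)=5) = 2/3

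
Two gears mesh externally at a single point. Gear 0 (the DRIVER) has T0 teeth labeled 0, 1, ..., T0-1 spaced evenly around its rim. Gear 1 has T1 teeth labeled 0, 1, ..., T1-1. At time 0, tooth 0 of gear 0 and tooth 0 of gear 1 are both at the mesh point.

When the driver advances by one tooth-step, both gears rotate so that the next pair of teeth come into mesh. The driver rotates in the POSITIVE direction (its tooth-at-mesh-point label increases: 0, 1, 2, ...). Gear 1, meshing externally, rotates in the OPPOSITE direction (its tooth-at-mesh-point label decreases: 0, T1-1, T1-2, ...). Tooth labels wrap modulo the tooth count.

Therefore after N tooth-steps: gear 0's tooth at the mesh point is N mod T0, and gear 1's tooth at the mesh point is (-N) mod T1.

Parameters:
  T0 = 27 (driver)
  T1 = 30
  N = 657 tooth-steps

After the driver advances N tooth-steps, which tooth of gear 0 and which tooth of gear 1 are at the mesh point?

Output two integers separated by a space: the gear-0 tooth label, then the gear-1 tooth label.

Answer: 9 3

Derivation:
Gear 0 (driver, T0=27): tooth at mesh = N mod T0
  657 = 24 * 27 + 9, so 657 mod 27 = 9
  gear 0 tooth = 9
Gear 1 (driven, T1=30): tooth at mesh = (-N) mod T1
  657 = 21 * 30 + 27, so 657 mod 30 = 27
  (-657) mod 30 = (-27) mod 30 = 30 - 27 = 3
Mesh after 657 steps: gear-0 tooth 9 meets gear-1 tooth 3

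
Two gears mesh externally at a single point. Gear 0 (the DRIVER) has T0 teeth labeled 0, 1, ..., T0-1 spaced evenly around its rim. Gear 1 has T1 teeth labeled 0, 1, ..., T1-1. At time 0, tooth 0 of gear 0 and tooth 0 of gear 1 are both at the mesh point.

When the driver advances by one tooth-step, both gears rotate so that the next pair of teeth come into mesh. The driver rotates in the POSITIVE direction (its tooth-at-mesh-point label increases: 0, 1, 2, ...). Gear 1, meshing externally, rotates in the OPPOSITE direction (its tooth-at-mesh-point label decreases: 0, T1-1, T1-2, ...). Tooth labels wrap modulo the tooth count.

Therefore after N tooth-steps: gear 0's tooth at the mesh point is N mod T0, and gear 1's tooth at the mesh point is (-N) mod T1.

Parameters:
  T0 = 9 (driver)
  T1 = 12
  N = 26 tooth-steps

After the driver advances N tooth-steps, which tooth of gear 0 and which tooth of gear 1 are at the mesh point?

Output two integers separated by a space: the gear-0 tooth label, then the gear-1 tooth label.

Gear 0 (driver, T0=9): tooth at mesh = N mod T0
  26 = 2 * 9 + 8, so 26 mod 9 = 8
  gear 0 tooth = 8
Gear 1 (driven, T1=12): tooth at mesh = (-N) mod T1
  26 = 2 * 12 + 2, so 26 mod 12 = 2
  (-26) mod 12 = (-2) mod 12 = 12 - 2 = 10
Mesh after 26 steps: gear-0 tooth 8 meets gear-1 tooth 10

Answer: 8 10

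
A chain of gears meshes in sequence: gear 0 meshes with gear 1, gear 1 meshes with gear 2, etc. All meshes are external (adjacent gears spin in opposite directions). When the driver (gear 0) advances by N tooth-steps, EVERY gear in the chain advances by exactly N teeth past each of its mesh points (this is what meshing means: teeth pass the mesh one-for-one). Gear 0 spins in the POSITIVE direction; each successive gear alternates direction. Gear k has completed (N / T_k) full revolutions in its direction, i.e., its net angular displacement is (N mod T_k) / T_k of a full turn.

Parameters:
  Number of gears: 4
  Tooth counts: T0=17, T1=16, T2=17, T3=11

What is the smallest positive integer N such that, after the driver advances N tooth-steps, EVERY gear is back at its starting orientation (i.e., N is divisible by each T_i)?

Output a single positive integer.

Gear k returns to start when N is a multiple of T_k.
All gears at start simultaneously when N is a common multiple of [17, 16, 17, 11]; the smallest such N is lcm(17, 16, 17, 11).
Start: lcm = T0 = 17
Fold in T1=16: gcd(17, 16) = 1; lcm(17, 16) = 17 * 16 / 1 = 272 / 1 = 272
Fold in T2=17: gcd(272, 17) = 17; lcm(272, 17) = 272 * 17 / 17 = 4624 / 17 = 272
Fold in T3=11: gcd(272, 11) = 1; lcm(272, 11) = 272 * 11 / 1 = 2992 / 1 = 2992
Full cycle length = 2992

Answer: 2992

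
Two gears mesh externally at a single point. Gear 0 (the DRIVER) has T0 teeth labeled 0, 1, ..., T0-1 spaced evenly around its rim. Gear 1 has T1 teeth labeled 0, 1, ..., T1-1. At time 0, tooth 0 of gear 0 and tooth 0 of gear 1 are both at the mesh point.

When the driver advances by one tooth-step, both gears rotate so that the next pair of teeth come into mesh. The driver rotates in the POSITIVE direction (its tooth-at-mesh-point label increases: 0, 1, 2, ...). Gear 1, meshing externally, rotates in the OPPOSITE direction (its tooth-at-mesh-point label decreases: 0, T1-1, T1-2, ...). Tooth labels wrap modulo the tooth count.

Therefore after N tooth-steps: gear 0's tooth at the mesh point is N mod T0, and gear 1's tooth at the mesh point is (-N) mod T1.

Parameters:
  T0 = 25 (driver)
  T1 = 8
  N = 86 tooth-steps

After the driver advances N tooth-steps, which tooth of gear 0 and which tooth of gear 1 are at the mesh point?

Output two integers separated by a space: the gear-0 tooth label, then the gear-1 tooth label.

Gear 0 (driver, T0=25): tooth at mesh = N mod T0
  86 = 3 * 25 + 11, so 86 mod 25 = 11
  gear 0 tooth = 11
Gear 1 (driven, T1=8): tooth at mesh = (-N) mod T1
  86 = 10 * 8 + 6, so 86 mod 8 = 6
  (-86) mod 8 = (-6) mod 8 = 8 - 6 = 2
Mesh after 86 steps: gear-0 tooth 11 meets gear-1 tooth 2

Answer: 11 2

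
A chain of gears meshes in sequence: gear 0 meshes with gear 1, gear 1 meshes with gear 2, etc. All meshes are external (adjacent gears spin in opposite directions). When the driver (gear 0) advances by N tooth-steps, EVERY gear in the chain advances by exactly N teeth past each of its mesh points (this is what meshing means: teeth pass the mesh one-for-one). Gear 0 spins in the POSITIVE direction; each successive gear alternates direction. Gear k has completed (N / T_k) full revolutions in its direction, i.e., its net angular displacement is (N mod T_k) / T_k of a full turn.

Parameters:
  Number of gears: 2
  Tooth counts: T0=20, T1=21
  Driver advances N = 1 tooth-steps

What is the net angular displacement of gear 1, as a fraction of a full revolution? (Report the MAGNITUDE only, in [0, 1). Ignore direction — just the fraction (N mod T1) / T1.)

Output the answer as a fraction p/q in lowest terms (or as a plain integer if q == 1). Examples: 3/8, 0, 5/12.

Chain of 2 gears, tooth counts: [20, 21]
  gear 0: T0=20, direction=positive, advance = 1 mod 20 = 1 teeth = 1/20 turn
  gear 1: T1=21, direction=negative, advance = 1 mod 21 = 1 teeth = 1/21 turn
Gear 1: 1 mod 21 = 1
Fraction = 1 / 21 = 1/21 (gcd(1,21)=1) = 1/21

Answer: 1/21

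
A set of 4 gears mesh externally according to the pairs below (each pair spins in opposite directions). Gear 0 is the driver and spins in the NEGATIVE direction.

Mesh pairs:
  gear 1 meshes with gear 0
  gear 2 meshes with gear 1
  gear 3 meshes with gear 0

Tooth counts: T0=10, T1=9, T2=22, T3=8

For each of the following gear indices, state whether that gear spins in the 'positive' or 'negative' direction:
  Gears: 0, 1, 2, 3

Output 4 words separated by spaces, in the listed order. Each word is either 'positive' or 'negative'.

Gear 0 (driver): negative (depth 0)
  gear 1: meshes with gear 0 -> depth 1 -> positive (opposite of gear 0)
  gear 2: meshes with gear 1 -> depth 2 -> negative (opposite of gear 1)
  gear 3: meshes with gear 0 -> depth 1 -> positive (opposite of gear 0)
Queried indices 0, 1, 2, 3 -> negative, positive, negative, positive

Answer: negative positive negative positive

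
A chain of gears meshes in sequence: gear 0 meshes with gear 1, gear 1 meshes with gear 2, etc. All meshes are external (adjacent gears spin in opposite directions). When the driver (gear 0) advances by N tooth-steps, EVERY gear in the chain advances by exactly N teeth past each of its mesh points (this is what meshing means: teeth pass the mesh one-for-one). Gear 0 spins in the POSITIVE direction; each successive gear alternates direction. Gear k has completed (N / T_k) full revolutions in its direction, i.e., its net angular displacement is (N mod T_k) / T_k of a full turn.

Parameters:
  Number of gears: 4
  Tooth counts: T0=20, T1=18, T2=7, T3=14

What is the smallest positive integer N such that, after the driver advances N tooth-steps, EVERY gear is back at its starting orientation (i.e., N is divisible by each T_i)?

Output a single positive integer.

Answer: 1260

Derivation:
Gear k returns to start when N is a multiple of T_k.
All gears at start simultaneously when N is a common multiple of [20, 18, 7, 14]; the smallest such N is lcm(20, 18, 7, 14).
Start: lcm = T0 = 20
Fold in T1=18: gcd(20, 18) = 2; lcm(20, 18) = 20 * 18 / 2 = 360 / 2 = 180
Fold in T2=7: gcd(180, 7) = 1; lcm(180, 7) = 180 * 7 / 1 = 1260 / 1 = 1260
Fold in T3=14: gcd(1260, 14) = 14; lcm(1260, 14) = 1260 * 14 / 14 = 17640 / 14 = 1260
Full cycle length = 1260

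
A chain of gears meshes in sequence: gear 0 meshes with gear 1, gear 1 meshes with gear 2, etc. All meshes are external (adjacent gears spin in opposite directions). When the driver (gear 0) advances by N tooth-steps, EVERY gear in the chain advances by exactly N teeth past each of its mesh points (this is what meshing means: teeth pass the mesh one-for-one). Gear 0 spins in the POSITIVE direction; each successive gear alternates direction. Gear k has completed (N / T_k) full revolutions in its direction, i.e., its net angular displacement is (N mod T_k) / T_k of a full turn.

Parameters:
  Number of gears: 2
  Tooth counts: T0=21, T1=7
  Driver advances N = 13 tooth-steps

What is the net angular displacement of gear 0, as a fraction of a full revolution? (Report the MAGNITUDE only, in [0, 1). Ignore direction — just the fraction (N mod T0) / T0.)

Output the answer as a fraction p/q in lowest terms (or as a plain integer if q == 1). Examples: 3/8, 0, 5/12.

Answer: 13/21

Derivation:
Chain of 2 gears, tooth counts: [21, 7]
  gear 0: T0=21, direction=positive, advance = 13 mod 21 = 13 teeth = 13/21 turn
  gear 1: T1=7, direction=negative, advance = 13 mod 7 = 6 teeth = 6/7 turn
Gear 0: 13 mod 21 = 13
Fraction = 13 / 21 = 13/21 (gcd(13,21)=1) = 13/21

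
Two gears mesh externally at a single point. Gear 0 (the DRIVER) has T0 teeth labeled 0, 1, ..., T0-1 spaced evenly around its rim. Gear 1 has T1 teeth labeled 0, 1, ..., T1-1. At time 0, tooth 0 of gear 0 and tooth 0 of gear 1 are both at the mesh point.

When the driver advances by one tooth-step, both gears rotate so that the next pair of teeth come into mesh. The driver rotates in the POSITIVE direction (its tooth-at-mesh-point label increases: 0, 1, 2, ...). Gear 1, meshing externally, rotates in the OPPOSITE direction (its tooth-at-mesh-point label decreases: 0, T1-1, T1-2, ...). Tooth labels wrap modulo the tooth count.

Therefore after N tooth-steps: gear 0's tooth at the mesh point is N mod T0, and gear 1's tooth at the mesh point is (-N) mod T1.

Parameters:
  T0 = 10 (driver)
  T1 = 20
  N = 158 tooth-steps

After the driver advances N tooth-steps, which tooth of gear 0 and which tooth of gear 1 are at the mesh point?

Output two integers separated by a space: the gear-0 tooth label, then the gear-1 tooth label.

Gear 0 (driver, T0=10): tooth at mesh = N mod T0
  158 = 15 * 10 + 8, so 158 mod 10 = 8
  gear 0 tooth = 8
Gear 1 (driven, T1=20): tooth at mesh = (-N) mod T1
  158 = 7 * 20 + 18, so 158 mod 20 = 18
  (-158) mod 20 = (-18) mod 20 = 20 - 18 = 2
Mesh after 158 steps: gear-0 tooth 8 meets gear-1 tooth 2

Answer: 8 2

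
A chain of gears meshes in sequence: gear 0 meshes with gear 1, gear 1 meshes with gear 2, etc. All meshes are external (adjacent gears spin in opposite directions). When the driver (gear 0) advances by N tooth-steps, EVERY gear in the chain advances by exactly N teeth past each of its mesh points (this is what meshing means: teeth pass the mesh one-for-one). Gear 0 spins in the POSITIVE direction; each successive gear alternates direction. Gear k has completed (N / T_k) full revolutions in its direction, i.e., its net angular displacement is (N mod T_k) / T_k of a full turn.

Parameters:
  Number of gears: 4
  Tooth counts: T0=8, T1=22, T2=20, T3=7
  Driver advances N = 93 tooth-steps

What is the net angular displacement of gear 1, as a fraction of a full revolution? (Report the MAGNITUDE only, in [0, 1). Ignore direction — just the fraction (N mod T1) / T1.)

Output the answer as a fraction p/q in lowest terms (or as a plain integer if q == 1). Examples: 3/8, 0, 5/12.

Answer: 5/22

Derivation:
Chain of 4 gears, tooth counts: [8, 22, 20, 7]
  gear 0: T0=8, direction=positive, advance = 93 mod 8 = 5 teeth = 5/8 turn
  gear 1: T1=22, direction=negative, advance = 93 mod 22 = 5 teeth = 5/22 turn
  gear 2: T2=20, direction=positive, advance = 93 mod 20 = 13 teeth = 13/20 turn
  gear 3: T3=7, direction=negative, advance = 93 mod 7 = 2 teeth = 2/7 turn
Gear 1: 93 mod 22 = 5
Fraction = 5 / 22 = 5/22 (gcd(5,22)=1) = 5/22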